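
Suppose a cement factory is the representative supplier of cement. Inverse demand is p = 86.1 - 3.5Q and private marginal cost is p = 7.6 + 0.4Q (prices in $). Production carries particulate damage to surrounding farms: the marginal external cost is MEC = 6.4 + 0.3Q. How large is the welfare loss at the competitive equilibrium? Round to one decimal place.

DWL = $18.4

Market equilibrium (private): 7.6 + 0.4Q = 86.1 - 3.5Q → Q_m = 20.1282.
Social marginal cost = private MC + MEC = 14.0 + 0.7Q.
Set SMC = demand: 14.0 + 0.7Q = 86.1 - 3.5Q → Q* = 17.1667.
Between Q* and Q_m the wedge SMC − demand runs linearly from 0 to MEC(Q_m), so the loss is a triangle.
DWL = ½ × 2.9615 × 12.4385 = 18.4183.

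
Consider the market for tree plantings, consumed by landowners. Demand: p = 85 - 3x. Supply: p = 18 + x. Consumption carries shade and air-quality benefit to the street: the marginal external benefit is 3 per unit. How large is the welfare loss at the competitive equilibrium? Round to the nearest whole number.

Market equilibrium (private): 18 + x = 85 - 3x → x_m = 16.7500.
Social marginal benefit = demand + MEB = 88 - 3x.
Set SMB = MC: 88 - 3x = 18 + x → x* = 17.5000.
Between x* and x_m the wedge SMB − MC runs linearly from 0 to MEB(x_m), so the loss is a triangle.
DWL = ½ × 0.7500 × 3.0000 = 1.1250.

DWL = 1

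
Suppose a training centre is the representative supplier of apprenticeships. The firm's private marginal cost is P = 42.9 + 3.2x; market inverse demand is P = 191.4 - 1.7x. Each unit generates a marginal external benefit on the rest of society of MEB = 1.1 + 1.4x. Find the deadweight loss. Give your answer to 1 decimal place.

DWL = 270.7

Market equilibrium (private): 42.9 + 3.2x = 191.4 - 1.7x → x_m = 30.3061.
Social marginal cost = private MC − MEB = 41.8 + 1.8x.
Set SMC = demand: 41.8 + 1.8x = 191.4 - 1.7x → x* = 42.7429.
The welfare-loss triangle has base |x_m − x*| and height MEB(x_m) (the vertical gap between SMC and demand is zero at x* and MEB at x_m).
DWL = ½ × 12.4368 × 43.5286 = 270.6782.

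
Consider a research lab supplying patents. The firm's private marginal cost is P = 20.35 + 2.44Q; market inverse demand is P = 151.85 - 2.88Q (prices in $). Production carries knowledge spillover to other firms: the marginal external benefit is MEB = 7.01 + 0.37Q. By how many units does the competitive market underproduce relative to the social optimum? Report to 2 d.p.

Market equilibrium (private): 20.35 + 2.44Q = 151.85 - 2.88Q → Q_m = 24.7180.
Social marginal cost = private MC − MEB = 13.34 + 2.07Q.
Set SMC = demand: 13.34 + 2.07Q = 151.85 - 2.88Q → Q* = 27.9818.
Gap = |24.7180 − 27.9818| = 3.2638.

3.26 units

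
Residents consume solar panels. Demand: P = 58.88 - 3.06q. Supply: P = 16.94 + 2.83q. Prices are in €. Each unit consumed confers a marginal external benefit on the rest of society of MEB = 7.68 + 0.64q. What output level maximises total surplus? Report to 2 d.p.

Social marginal benefit = demand + MEB = 66.56 - 2.42q.
Set SMB = MC: 66.56 - 2.42q = 16.94 + 2.83q → q* = 9.4514.

q* = 9.45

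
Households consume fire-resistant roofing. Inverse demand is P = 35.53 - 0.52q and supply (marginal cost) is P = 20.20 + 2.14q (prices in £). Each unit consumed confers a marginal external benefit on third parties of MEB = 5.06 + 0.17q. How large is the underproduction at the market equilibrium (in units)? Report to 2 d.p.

Market equilibrium (private): 20.20 + 2.14q = 35.53 - 0.52q → q_m = 5.7632.
Social marginal benefit = demand + MEB = 40.59 - 0.35q.
Set SMB = MC: 40.59 - 0.35q = 20.20 + 2.14q → q* = 8.1888.
Gap = |5.7632 − 8.1888| = 2.4256.

2.43 units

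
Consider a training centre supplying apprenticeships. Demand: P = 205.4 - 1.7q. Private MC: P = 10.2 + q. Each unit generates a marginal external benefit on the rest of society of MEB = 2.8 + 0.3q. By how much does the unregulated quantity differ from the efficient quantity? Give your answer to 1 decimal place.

10.2 units

Market equilibrium (private): 10.2 + q = 205.4 - 1.7q → q_m = 72.2963.
Social marginal cost = private MC − MEB = 7.4 + 0.7q.
Set SMC = demand: 7.4 + 0.7q = 205.4 - 1.7q → q* = 82.5000.
Gap = |72.2963 − 82.5000| = 10.2037.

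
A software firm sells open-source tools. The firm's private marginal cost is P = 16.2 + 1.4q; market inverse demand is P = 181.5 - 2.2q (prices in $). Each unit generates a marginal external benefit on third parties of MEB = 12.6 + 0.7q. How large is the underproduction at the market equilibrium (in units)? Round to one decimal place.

Market equilibrium (private): 16.2 + 1.4q = 181.5 - 2.2q → q_m = 45.9167.
Social marginal cost = private MC − MEB = 3.6 + 0.7q.
Set SMC = demand: 3.6 + 0.7q = 181.5 - 2.2q → q* = 61.3448.
Gap = |45.9167 − 61.3448| = 15.4281.

15.4 units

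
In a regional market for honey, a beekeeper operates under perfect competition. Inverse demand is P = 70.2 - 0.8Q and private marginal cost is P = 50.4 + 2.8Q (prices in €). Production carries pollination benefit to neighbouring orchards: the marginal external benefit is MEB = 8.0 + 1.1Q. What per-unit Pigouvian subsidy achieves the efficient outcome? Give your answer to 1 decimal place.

Social marginal cost = private MC − MEB = 42.4 + 1.7Q.
Set SMC = demand: 42.4 + 1.7Q = 70.2 - 0.8Q → Q* = 11.1200.
The Pigouvian subsidy equals MEB at Q*: 8.0 + 1.1×11.1200 = 20.2320.

subsidy = €20.2 per unit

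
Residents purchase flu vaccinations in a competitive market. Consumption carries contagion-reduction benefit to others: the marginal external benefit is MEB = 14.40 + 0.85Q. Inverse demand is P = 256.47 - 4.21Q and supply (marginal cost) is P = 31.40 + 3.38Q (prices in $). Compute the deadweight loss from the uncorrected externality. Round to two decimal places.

Market equilibrium (private): 31.40 + 3.38Q = 256.47 - 4.21Q → Q_m = 29.6535.
Social marginal benefit = demand + MEB = 270.87 - 3.36Q.
Set SMB = MC: 270.87 - 3.36Q = 31.40 + 3.38Q → Q* = 35.5297.
Between Q* and Q_m the wedge SMB − MC runs linearly from 0 to MEB(Q_m), so the loss is a triangle.
DWL = ½ × 5.8762 × 39.6055 = 116.3649.

DWL = $116.36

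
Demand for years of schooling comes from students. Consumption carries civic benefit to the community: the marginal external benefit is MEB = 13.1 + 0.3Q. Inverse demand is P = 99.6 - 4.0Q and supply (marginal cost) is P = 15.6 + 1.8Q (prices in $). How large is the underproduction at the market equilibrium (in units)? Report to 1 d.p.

Market equilibrium (private): 15.6 + 1.8Q = 99.6 - 4.0Q → Q_m = 14.4828.
Social marginal benefit = demand + MEB = 112.7 - 3.7Q.
Set SMB = MC: 112.7 - 3.7Q = 15.6 + 1.8Q → Q* = 17.6545.
Gap = |14.4828 − 17.6545| = 3.1717.

3.2 units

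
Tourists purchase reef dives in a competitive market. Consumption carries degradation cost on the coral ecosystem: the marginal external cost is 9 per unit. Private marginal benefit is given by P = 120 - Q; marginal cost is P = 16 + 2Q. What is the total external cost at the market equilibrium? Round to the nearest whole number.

312

Market equilibrium (private): 16 + 2Q = 120 - Q → Q_m = 34.6667.
Total external cost = MEC × Q_m = 9 × 34.6667 = 312.0003.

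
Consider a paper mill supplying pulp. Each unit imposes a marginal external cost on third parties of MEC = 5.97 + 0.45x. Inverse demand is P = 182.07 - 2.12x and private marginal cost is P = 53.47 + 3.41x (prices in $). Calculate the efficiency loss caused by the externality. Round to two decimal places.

DWL = $22.58

Market equilibrium (private): 53.47 + 3.41x = 182.07 - 2.12x → x_m = 23.2550.
Social marginal cost = private MC + MEC = 59.44 + 3.86x.
Set SMC = demand: 59.44 + 3.86x = 182.07 - 2.12x → x* = 20.5067.
The loss is the area between SMC and demand from x* to x_m; with linear curves that's a triangle of height MEC(x_m).
DWL = ½ × 2.7483 × 16.4347 = 22.5837.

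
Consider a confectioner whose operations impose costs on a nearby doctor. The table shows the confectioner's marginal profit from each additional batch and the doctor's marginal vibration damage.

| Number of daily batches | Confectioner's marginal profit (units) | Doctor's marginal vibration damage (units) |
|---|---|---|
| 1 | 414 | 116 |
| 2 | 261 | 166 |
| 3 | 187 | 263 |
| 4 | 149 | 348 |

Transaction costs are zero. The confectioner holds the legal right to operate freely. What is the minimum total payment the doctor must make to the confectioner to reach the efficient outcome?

Left alone the confectioner would choose level 4 (marginal profit stays positive).
Efficient level: k* = 2 (marginal profit ≥ marginal vibration damage through 2).
The doctor must at least cover the confectioner's forgone profit from cutting 4→2: 187 + 149 = 336.

336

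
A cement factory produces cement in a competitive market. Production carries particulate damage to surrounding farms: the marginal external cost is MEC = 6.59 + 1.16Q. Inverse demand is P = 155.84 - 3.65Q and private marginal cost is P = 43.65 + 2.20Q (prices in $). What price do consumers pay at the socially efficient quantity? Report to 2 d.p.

P = $100.86

Social marginal cost = private MC + MEC = 50.24 + 3.36Q.
Set SMC = demand: 50.24 + 3.36Q = 155.84 - 3.65Q → Q* = 15.0642.
Consumer price on the demand curve at Q*: 155.84 − 3.65×15.0642 = 100.8557.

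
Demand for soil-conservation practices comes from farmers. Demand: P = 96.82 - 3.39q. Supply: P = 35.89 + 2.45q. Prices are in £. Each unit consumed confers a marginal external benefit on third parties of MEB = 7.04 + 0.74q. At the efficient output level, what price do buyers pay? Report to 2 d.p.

P = £51.64

Social marginal benefit = demand + MEB = 103.86 - 2.65q.
Set SMB = MC: 103.86 - 2.65q = 35.89 + 2.45q → q* = 13.3275.
Consumer price on the demand curve at q*: 96.82 − 3.39×13.3275 = 51.6398.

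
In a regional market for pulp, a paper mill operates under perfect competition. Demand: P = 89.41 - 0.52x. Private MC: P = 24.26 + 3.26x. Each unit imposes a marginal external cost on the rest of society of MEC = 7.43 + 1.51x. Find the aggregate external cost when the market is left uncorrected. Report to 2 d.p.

352.34

Market equilibrium (private): 24.26 + 3.26x = 89.41 - 0.52x → x_m = 17.2354.
Total external cost = ∫₀^{x_m} (7.43 + 1.51x) dx = 7.43×17.2354 + ½×1.51×17.2354² = 352.3386.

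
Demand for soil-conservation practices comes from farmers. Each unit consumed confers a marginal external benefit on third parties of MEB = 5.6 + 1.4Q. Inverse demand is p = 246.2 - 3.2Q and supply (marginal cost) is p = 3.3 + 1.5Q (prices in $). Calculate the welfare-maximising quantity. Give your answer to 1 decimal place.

Social marginal benefit = demand + MEB = 251.8 - 1.8Q.
Set SMB = MC: 251.8 - 1.8Q = 3.3 + 1.5Q → Q* = 75.3030.

Q* = 75.3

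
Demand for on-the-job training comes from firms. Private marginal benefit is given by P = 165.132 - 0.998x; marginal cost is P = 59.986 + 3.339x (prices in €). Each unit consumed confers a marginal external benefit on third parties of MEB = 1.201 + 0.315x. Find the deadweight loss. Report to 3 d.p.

DWL = €9.710

Market equilibrium (private): 59.986 + 3.339x = 165.132 - 0.998x → x_m = 24.2439.
Social marginal benefit = demand + MEB = 166.333 - 0.683x.
Set SMB = MC: 166.333 - 0.683x = 59.986 + 3.339x → x* = 26.4413.
Height of the DWL triangle at x_m is SMB(x_m) − MC(x_m) = MEB(x_m) = 8.8378.
DWL = ½ × 2.1974 × 8.8378 = 9.7101.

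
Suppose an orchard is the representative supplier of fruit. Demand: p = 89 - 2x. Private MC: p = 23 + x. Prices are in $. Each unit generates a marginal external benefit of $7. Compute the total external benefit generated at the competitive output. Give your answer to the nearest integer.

$154

Market equilibrium (private): 23 + x = 89 - 2x → x_m = 22.0000.
Total external benefit = MEB × x_m = 7 × 22.0000 = 154.0000.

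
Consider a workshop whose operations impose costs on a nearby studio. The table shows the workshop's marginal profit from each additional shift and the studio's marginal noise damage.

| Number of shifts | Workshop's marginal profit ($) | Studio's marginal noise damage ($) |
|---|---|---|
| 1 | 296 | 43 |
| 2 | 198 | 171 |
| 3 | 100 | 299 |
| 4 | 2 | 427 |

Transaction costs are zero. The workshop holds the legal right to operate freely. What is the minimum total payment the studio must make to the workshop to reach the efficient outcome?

$102

Left alone the workshop would choose level 4 (marginal profit stays positive).
Efficient level: k* = 2 (marginal profit ≥ marginal noise damage through 2).
The studio must at least cover the workshop's forgone profit from cutting 4→2: 100 + 2 = 102.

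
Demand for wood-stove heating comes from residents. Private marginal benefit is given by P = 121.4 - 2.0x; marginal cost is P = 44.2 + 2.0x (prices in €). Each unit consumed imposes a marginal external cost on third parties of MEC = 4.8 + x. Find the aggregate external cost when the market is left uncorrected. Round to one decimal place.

Market equilibrium (private): 44.2 + 2.0x = 121.4 - 2.0x → x_m = 19.3000.
Total external cost = ∫₀^{x_m} (4.8 + 1.0x) dx = 4.8×19.3000 + ½×1.0×19.3000² = 278.8850.

€278.9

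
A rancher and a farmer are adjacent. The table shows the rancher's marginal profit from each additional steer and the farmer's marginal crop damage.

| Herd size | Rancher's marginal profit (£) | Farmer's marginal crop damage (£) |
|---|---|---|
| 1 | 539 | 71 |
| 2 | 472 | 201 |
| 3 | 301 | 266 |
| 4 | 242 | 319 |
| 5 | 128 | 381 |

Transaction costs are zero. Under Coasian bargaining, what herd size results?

Bargaining reaches the level where marginal profit last exceeds marginal crop damage.
That holds through level 3 (301 ≥ 266) but not at 4 (242 < 319).

3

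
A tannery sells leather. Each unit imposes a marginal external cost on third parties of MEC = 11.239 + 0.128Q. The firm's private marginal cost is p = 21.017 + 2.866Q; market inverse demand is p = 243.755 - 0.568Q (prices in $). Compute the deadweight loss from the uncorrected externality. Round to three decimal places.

DWL = $53.603

Market equilibrium (private): 21.017 + 2.866Q = 243.755 - 0.568Q → Q_m = 64.8626.
Social marginal cost = private MC + MEC = 32.256 + 2.994Q.
Set SMC = demand: 32.256 + 2.994Q = 243.755 - 0.568Q → Q* = 59.3765.
The welfare-loss triangle has base |Q_m − Q*| and height MEC(Q_m) (the vertical gap between SMC and demand is zero at Q* and MEC at Q_m).
DWL = ½ × 5.4861 × 19.5414 = 53.6030.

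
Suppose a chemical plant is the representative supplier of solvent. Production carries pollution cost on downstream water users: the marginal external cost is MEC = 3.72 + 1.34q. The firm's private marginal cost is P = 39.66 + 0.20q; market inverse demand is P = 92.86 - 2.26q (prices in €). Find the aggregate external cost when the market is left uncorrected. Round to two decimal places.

€393.80

Market equilibrium (private): 39.66 + 0.20q = 92.86 - 2.26q → q_m = 21.6260.
Total external cost = ∫₀^{q_m} (3.72 + 1.34q) dq = 3.72×21.6260 + ½×1.34×21.6260² = 393.7969.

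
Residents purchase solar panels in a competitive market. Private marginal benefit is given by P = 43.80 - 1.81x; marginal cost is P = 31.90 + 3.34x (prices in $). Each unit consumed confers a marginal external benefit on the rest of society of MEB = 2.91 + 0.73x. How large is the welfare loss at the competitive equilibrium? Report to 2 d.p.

DWL = $2.39

Market equilibrium (private): 31.90 + 3.34x = 43.80 - 1.81x → x_m = 2.3107.
Social marginal benefit = demand + MEB = 46.71 - 1.08x.
Set SMB = MC: 46.71 - 1.08x = 31.90 + 3.34x → x* = 3.3507.
The welfare-loss triangle has base |x_m − x*| and height MEB(x_m) (the vertical gap between SMB and MC is zero at x* and MEB at x_m).
DWL = ½ × 1.0400 × 4.5968 = 2.3903.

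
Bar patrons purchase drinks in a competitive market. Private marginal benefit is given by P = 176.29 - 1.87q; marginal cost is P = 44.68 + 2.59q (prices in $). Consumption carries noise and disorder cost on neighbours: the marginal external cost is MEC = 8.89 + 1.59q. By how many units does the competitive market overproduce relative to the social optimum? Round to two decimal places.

Market equilibrium (private): 44.68 + 2.59q = 176.29 - 1.87q → q_m = 29.5090.
Social marginal benefit = demand − MEC = 167.40 - 3.46q.
Set SMB = MC: 167.40 - 3.46q = 44.68 + 2.59q → q* = 20.2843.
Gap = |29.5090 − 20.2843| = 9.2247.

9.22 units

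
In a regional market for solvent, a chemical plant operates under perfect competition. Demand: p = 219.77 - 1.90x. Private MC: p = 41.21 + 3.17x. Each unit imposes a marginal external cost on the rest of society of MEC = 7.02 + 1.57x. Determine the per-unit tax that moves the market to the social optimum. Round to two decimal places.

tax = 47.58 per unit

Social marginal cost = private MC + MEC = 48.23 + 4.74x.
Set SMC = demand: 48.23 + 4.74x = 219.77 - 1.90x → x* = 25.8343.
The Pigouvian tax equals MEC at x*: 7.02 + 1.57×25.8343 = 47.5799.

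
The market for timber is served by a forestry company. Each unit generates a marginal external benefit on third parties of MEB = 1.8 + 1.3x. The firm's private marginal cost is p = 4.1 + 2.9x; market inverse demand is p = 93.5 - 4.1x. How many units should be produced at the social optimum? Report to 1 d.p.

Social marginal cost = private MC − MEB = 2.3 + 1.6x.
Set SMC = demand: 2.3 + 1.6x = 93.5 - 4.1x → x* = 16.0000.

x* = 16.0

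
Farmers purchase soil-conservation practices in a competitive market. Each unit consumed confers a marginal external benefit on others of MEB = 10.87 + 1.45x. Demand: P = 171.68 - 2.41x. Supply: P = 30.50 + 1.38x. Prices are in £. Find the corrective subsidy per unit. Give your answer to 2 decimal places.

subsidy = £105.09 per unit

Social marginal benefit = demand + MEB = 182.55 - 0.96x.
Set SMB = MC: 182.55 - 0.96x = 30.50 + 1.38x → x* = 64.9786.
The Pigouvian subsidy equals MEB at x*: 10.87 + 1.45×64.9786 = 105.0890.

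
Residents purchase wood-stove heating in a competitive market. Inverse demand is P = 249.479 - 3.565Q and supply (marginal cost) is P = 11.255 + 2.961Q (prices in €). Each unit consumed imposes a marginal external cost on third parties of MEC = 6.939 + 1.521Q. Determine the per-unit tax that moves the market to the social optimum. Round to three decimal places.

tax = €50.655 per unit

Social marginal benefit = demand − MEC = 242.540 - 5.086Q.
Set SMB = MC: 242.540 - 5.086Q = 11.255 + 2.961Q → Q* = 28.7418.
The Pigouvian tax equals MEC at Q*: 6.939 + 1.521×28.7418 = 50.6553.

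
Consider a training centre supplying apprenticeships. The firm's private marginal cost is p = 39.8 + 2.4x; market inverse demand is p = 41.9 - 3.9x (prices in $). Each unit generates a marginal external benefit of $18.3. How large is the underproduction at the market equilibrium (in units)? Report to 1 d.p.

Market equilibrium (private): 39.8 + 2.4x = 41.9 - 3.9x → x_m = 0.3333.
Social marginal cost = private MC − MEB = 21.5 + 2.4x.
Set SMC = demand: 21.5 + 2.4x = 41.9 - 3.9x → x* = 3.2381.
Gap = |0.3333 − 3.2381| = 2.9048.

2.9 units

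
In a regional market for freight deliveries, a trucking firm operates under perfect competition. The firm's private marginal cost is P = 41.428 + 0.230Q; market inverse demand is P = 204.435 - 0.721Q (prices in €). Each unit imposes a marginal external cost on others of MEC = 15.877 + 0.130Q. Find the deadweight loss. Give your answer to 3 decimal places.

DWL = €673.528

Market equilibrium (private): 41.428 + 0.230Q = 204.435 - 0.721Q → Q_m = 171.4059.
Social marginal cost = private MC + MEC = 57.305 + 0.360Q.
Set SMC = demand: 57.305 + 0.360Q = 204.435 - 0.721Q → Q* = 136.1055.
The loss is the area between SMC and demand from Q* to Q_m; with linear curves that's a triangle of height MEC(Q_m).
DWL = ½ × 35.3004 × 38.1598 = 673.5281.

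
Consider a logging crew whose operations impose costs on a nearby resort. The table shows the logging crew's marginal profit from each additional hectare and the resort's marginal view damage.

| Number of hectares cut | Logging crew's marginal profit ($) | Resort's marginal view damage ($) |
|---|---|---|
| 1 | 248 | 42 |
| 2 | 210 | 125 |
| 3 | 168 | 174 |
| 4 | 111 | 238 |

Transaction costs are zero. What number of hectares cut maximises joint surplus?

Bargaining reaches the level where marginal profit last exceeds marginal view damage.
That holds through level 2 (210 ≥ 125) but not at 3 (168 < 174).

2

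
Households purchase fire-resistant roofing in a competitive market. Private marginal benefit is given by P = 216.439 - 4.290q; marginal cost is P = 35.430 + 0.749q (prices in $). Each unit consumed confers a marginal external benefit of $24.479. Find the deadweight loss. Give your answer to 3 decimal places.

DWL = $59.458

Market equilibrium (private): 35.430 + 0.749q = 216.439 - 4.290q → q_m = 35.9216.
Social marginal benefit = demand + MEB = 240.918 - 4.290q.
Set SMB = MC: 240.918 - 4.290q = 35.430 + 0.749q → q* = 40.7795.
The loss is the area between SMB and MC from q* to q_m; with linear curves that's a triangle of height MEB(q_m).
DWL = ½ × 4.8579 × 24.4790 = 59.4583.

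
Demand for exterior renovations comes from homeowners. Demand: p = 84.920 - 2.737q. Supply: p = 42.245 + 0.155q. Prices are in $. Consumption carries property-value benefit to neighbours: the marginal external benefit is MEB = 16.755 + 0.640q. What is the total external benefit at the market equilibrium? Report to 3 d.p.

Market equilibrium (private): 42.245 + 0.155q = 84.920 - 2.737q → q_m = 14.7562.
Total external benefit = ∫₀^{q_m} (16.755 + 0.640q) dq = 16.755×14.7562 + ½×0.640×14.7562² = 316.9187.

$316.919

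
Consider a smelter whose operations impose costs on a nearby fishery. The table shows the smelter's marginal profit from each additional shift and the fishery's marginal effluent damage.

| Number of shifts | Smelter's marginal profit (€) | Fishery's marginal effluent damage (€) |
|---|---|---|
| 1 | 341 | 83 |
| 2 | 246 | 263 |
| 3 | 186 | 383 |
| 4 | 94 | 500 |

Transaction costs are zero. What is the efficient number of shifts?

Bargaining reaches the level where marginal profit last exceeds marginal effluent damage.
That holds through level 1 (341 ≥ 83) but not at 2 (246 < 263).

1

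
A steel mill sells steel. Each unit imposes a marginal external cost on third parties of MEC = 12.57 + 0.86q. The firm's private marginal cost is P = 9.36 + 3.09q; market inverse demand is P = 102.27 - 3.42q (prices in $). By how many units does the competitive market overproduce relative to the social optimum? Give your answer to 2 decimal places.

Market equilibrium (private): 9.36 + 3.09q = 102.27 - 3.42q → q_m = 14.2719.
Social marginal cost = private MC + MEC = 21.93 + 3.95q.
Set SMC = demand: 21.93 + 3.95q = 102.27 - 3.42q → q* = 10.9009.
Gap = |14.2719 − 10.9009| = 3.3710.

3.37 units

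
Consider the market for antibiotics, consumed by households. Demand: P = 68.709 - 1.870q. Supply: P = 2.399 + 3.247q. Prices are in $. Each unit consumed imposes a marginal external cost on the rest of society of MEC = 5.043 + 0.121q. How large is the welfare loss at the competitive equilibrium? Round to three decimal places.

DWL = $4.172

Market equilibrium (private): 2.399 + 3.247q = 68.709 - 1.870q → q_m = 12.9588.
Social marginal benefit = demand − MEC = 63.666 - 1.991q.
Set SMB = MC: 63.666 - 1.991q = 2.399 + 3.247q → q* = 11.6966.
Height of the DWL triangle at q_m is MC(q_m) − SMB(q_m) = MEC(q_m) = 6.6110.
DWL = ½ × 1.2622 × 6.6110 = 4.1722.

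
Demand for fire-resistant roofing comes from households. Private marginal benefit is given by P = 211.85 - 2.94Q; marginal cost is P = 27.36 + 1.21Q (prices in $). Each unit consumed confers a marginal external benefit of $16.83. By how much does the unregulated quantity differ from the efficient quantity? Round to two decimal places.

4.06 units

Market equilibrium (private): 27.36 + 1.21Q = 211.85 - 2.94Q → Q_m = 44.4554.
Social marginal benefit = demand + MEB = 228.68 - 2.94Q.
Set SMB = MC: 228.68 - 2.94Q = 27.36 + 1.21Q → Q* = 48.5108.
Gap = |44.4554 − 48.5108| = 4.0554.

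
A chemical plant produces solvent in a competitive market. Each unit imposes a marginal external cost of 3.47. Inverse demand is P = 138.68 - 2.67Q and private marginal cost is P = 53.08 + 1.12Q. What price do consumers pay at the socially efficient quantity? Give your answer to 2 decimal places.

P = 80.82

Social marginal cost = private MC + MEC = 56.55 + 1.12Q.
Set SMC = demand: 56.55 + 1.12Q = 138.68 - 2.67Q → Q* = 21.6702.
Consumer price on the demand curve at Q*: 138.68 − 2.67×21.6702 = 80.8206.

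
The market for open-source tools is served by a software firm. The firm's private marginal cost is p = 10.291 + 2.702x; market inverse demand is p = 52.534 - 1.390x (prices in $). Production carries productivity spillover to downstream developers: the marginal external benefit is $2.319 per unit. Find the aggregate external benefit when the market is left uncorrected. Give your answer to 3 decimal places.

$23.940

Market equilibrium (private): 10.291 + 2.702x = 52.534 - 1.390x → x_m = 10.3233.
Total external benefit = MEB × x_m = 2.319 × 10.3233 = 23.9397.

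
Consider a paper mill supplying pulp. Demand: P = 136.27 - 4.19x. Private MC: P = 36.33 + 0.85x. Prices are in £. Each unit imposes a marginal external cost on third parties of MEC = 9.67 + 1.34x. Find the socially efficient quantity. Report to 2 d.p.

Social marginal cost = private MC + MEC = 46.00 + 2.19x.
Set SMC = demand: 46.00 + 2.19x = 136.27 - 4.19x → x* = 14.1489.

x* = 14.15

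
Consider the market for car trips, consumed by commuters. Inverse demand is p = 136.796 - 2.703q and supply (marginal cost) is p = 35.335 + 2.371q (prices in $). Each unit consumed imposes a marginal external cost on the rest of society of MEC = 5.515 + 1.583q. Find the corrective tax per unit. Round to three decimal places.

tax = $28.330 per unit

Social marginal benefit = demand − MEC = 131.281 - 4.286q.
Set SMB = MC: 131.281 - 4.286q = 35.335 + 2.371q → q* = 14.4128.
The Pigouvian tax equals MEC at q*: 5.515 + 1.583×14.4128 = 28.3305.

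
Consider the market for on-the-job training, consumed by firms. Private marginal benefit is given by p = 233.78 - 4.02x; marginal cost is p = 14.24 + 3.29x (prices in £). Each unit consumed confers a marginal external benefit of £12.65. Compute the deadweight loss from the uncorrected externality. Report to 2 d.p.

DWL = £10.95

Market equilibrium (private): 14.24 + 3.29x = 233.78 - 4.02x → x_m = 30.0328.
Social marginal benefit = demand + MEB = 246.43 - 4.02x.
Set SMB = MC: 246.43 - 4.02x = 14.24 + 3.29x → x* = 31.7633.
Between x* and x_m the wedge SMB − MC runs linearly from 0 to MEB(x_m), so the loss is a triangle.
DWL = ½ × 1.7305 × 12.6500 = 10.9454.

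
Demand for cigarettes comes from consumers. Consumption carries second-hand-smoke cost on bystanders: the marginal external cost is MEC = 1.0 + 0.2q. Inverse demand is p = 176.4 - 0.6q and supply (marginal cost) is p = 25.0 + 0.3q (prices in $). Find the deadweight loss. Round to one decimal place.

DWL = $545.6

Market equilibrium (private): 25.0 + 0.3q = 176.4 - 0.6q → q_m = 168.2222.
Social marginal benefit = demand − MEC = 175.4 - 0.8q.
Set SMB = MC: 175.4 - 0.8q = 25.0 + 0.3q → q* = 136.7273.
The loss is the area between SMB and MC from q* to q_m; with linear curves that's a triangle of height MEC(q_m).
DWL = ½ × 31.4949 × 34.6444 = 545.5610.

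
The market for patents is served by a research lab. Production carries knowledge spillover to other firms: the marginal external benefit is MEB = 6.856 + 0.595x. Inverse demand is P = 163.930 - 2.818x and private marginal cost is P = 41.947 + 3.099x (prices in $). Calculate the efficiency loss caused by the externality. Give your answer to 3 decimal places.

Market equilibrium (private): 41.947 + 3.099x = 163.930 - 2.818x → x_m = 20.6157.
Social marginal cost = private MC − MEB = 35.091 + 2.504x.
Set SMC = demand: 35.091 + 2.504x = 163.930 - 2.818x → x* = 24.2088.
The welfare-loss triangle has base |x_m − x*| and height MEB(x_m) (the vertical gap between SMC and demand is zero at x* and MEB at x_m).
DWL = ½ × 3.5931 × 19.1223 = 34.3542.

DWL = $34.354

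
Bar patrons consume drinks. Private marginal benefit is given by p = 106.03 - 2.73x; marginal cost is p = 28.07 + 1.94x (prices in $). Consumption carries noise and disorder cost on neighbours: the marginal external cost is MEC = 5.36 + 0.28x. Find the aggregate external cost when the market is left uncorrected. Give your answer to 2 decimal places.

$128.49

Market equilibrium (private): 28.07 + 1.94x = 106.03 - 2.73x → x_m = 16.6938.
Total external cost = ∫₀^{x_m} (5.36 + 0.28x) dx = 5.36×16.6938 + ½×0.28×16.6938² = 128.4944.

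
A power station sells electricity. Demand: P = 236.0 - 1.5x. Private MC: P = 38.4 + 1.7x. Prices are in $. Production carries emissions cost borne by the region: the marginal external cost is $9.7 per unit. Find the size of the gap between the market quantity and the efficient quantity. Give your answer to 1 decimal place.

3.0 units

Market equilibrium (private): 38.4 + 1.7x = 236.0 - 1.5x → x_m = 61.7500.
Social marginal cost = private MC + MEC = 48.1 + 1.7x.
Set SMC = demand: 48.1 + 1.7x = 236.0 - 1.5x → x* = 58.7188.
Gap = |61.7500 − 58.7188| = 3.0312.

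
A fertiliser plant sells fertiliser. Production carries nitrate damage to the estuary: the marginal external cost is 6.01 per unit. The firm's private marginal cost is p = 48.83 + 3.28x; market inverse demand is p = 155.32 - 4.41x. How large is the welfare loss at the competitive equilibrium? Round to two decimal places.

DWL = 2.35

Market equilibrium (private): 48.83 + 3.28x = 155.32 - 4.41x → x_m = 13.8479.
Social marginal cost = private MC + MEC = 54.84 + 3.28x.
Set SMC = demand: 54.84 + 3.28x = 155.32 - 4.41x → x* = 13.0663.
The welfare-loss triangle has base |x_m − x*| and height MEC(x_m) (the vertical gap between SMC and demand is zero at x* and MEC at x_m).
DWL = ½ × 0.7816 × 6.0100 = 2.3487.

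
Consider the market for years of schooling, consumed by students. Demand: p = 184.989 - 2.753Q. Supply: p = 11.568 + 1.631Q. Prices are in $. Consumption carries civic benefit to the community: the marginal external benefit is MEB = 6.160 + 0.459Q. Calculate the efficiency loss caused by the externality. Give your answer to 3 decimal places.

Market equilibrium (private): 11.568 + 1.631Q = 184.989 - 2.753Q → Q_m = 39.5577.
Social marginal benefit = demand + MEB = 191.149 - 2.294Q.
Set SMB = MC: 191.149 - 2.294Q = 11.568 + 1.631Q → Q* = 45.7531.
The welfare-loss triangle has base |Q_m − Q*| and height MEB(Q_m) (the vertical gap between SMB and MC is zero at Q* and MEB at Q_m).
DWL = ½ × 6.1954 × 24.3170 = 75.3268.

DWL = $75.327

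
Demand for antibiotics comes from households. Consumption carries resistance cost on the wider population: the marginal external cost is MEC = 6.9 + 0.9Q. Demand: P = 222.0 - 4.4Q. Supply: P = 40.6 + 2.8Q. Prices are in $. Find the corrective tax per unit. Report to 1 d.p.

Social marginal benefit = demand − MEC = 215.1 - 5.3Q.
Set SMB = MC: 215.1 - 5.3Q = 40.6 + 2.8Q → Q* = 21.5432.
The Pigouvian tax equals MEC at Q*: 6.9 + 0.9×21.5432 = 26.2889.

tax = $26.3 per unit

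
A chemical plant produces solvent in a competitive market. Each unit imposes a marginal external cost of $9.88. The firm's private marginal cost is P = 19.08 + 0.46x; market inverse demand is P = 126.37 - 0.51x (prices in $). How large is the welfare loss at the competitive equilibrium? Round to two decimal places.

DWL = $50.32

Market equilibrium (private): 19.08 + 0.46x = 126.37 - 0.51x → x_m = 110.6082.
Social marginal cost = private MC + MEC = 28.96 + 0.46x.
Set SMC = demand: 28.96 + 0.46x = 126.37 - 0.51x → x* = 100.4227.
Between x* and x_m the wedge SMC − demand runs linearly from 0 to MEC(x_m), so the loss is a triangle.
DWL = ½ × 10.1855 × 9.8800 = 50.3164.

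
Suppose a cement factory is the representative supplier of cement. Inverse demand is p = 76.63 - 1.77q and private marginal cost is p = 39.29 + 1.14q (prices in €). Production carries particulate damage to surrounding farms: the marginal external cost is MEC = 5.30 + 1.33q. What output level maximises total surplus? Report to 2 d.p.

Social marginal cost = private MC + MEC = 44.59 + 2.47q.
Set SMC = demand: 44.59 + 2.47q = 76.63 - 1.77q → q* = 7.5566.

q* = 7.56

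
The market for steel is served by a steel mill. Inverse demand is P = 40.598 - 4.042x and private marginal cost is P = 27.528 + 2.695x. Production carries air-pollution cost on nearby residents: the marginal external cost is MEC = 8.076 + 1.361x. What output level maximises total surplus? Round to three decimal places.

Social marginal cost = private MC + MEC = 35.604 + 4.056x.
Set SMC = demand: 35.604 + 4.056x = 40.598 - 4.042x → x* = 0.6167.

x* = 0.617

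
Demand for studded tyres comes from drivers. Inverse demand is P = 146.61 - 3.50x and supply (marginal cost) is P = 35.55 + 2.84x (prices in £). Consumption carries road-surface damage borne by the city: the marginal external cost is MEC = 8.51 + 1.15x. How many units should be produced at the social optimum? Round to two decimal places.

Social marginal benefit = demand − MEC = 138.10 - 4.65x.
Set SMB = MC: 138.10 - 4.65x = 35.55 + 2.84x → x* = 13.6916.

x* = 13.69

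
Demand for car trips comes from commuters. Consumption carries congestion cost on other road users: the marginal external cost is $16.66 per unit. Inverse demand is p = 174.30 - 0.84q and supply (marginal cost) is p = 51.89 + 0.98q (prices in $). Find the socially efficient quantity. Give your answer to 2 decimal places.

q* = 58.10

Social marginal benefit = demand − MEC = 157.64 - 0.84q.
Set SMB = MC: 157.64 - 0.84q = 51.89 + 0.98q → q* = 58.1044.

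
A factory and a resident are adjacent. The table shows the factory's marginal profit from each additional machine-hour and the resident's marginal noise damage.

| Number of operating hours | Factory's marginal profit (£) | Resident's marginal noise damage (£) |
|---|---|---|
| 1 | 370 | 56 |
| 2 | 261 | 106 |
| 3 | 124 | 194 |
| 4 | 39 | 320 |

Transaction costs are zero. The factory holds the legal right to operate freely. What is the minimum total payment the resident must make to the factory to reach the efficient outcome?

£163

Left alone the factory would choose level 4 (marginal profit stays positive).
Efficient level: k* = 2 (marginal profit ≥ marginal noise damage through 2).
The resident must at least cover the factory's forgone profit from cutting 4→2: 124 + 39 = 163.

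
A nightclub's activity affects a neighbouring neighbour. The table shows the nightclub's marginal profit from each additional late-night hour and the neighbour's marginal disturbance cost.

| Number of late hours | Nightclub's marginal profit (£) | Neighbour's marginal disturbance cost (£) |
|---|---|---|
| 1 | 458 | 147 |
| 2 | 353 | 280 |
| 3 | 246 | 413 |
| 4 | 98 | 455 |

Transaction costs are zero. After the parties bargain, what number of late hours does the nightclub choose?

Bargaining reaches the level where marginal profit last exceeds marginal disturbance cost.
That holds through level 2 (353 ≥ 280) but not at 3 (246 < 413).

2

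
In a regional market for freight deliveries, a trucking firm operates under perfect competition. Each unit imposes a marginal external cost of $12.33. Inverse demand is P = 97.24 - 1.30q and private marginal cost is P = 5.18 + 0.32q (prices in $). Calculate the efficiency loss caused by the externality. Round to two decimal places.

Market equilibrium (private): 5.18 + 0.32q = 97.24 - 1.30q → q_m = 56.8272.
Social marginal cost = private MC + MEC = 17.51 + 0.32q.
Set SMC = demand: 17.51 + 0.32q = 97.24 - 1.30q → q* = 49.2160.
The loss is the area between SMC and demand from q* to q_m; with linear curves that's a triangle of height MEC(q_m).
DWL = ½ × 7.6112 × 12.3300 = 46.9230.

DWL = $46.92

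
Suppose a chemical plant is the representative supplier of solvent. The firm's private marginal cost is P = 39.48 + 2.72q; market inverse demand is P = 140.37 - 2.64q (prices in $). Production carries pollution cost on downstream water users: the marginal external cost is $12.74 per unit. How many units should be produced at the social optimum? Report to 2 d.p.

q* = 16.45

Social marginal cost = private MC + MEC = 52.22 + 2.72q.
Set SMC = demand: 52.22 + 2.72q = 140.37 - 2.64q → q* = 16.4459.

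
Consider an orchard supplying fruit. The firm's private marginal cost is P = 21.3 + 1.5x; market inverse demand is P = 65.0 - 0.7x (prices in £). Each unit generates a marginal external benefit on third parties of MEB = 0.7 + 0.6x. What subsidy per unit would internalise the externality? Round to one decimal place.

Social marginal cost = private MC − MEB = 20.6 + 0.9x.
Set SMC = demand: 20.6 + 0.9x = 65.0 - 0.7x → x* = 27.7500.
The Pigouvian subsidy equals MEB at x*: 0.7 + 0.6×27.7500 = 17.3500.

subsidy = £17.4 per unit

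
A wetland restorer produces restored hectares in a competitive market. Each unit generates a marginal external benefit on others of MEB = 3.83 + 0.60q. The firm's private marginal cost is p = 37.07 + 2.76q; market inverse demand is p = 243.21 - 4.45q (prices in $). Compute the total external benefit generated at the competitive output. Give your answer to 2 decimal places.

Market equilibrium (private): 37.07 + 2.76q = 243.21 - 4.45q → q_m = 28.5908.
Total external benefit = ∫₀^{q_m} (3.83 + 0.60q) dq = 3.83×28.5908 + ½×0.60×28.5908² = 354.7329.

$354.73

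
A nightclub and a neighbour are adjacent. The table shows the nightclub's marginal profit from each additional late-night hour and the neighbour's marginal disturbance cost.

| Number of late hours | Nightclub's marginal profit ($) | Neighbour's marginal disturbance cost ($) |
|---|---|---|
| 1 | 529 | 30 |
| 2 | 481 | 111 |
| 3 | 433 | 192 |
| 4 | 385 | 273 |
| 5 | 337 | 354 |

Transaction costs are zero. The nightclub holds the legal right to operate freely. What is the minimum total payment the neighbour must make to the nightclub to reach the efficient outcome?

$337

Left alone the nightclub would choose level 5 (marginal profit stays positive).
Efficient level: k* = 4 (marginal profit ≥ marginal disturbance cost through 4).
The neighbour must at least cover the nightclub's forgone profit from cutting 5→4: 337 = 337.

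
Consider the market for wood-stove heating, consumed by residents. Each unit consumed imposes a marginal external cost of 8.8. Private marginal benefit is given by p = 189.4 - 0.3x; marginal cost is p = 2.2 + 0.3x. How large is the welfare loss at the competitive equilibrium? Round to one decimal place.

DWL = 64.5

Market equilibrium (private): 2.2 + 0.3x = 189.4 - 0.3x → x_m = 312.0000.
Social marginal benefit = demand − MEC = 180.6 - 0.3x.
Set SMB = MC: 180.6 - 0.3x = 2.2 + 0.3x → x* = 297.3333.
The welfare-loss triangle has base |x_m − x*| and height MEC(x_m) (the vertical gap between SMB and MC is zero at x* and MEC at x_m).
DWL = ½ × 14.6667 × 8.8000 = 64.5335.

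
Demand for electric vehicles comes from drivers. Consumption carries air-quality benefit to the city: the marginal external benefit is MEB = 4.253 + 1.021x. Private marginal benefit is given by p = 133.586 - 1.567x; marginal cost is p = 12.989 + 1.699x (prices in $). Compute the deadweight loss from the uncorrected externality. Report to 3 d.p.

DWL = $392.002

Market equilibrium (private): 12.989 + 1.699x = 133.586 - 1.567x → x_m = 36.9250.
Social marginal benefit = demand + MEB = 137.839 - 0.546x.
Set SMB = MC: 137.839 - 0.546x = 12.989 + 1.699x → x* = 55.6125.
The loss is the area between SMB and MC from x* to x_m; with linear curves that's a triangle of height MEB(x_m).
DWL = ½ × 18.6875 × 41.9534 = 392.0021.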